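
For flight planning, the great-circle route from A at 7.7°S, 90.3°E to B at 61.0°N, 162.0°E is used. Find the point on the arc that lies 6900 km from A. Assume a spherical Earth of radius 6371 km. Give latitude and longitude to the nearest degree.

From cos δ = sin φ₁ sin φ₂ + cos φ₁ cos φ₂ cos Δλ, the central angle is δ ≈ 1.537 rad (88.1°). The total great-circle distance is δ·R ≈ 1.537 × 6371 ≈ 9793 km, so the target fraction is f = 6900/9793 ≈ 0.705.
Interpolate at f ≈ 0.705 with slerp weights a = sin((1−f)δ)/sin δ ≈ 0.439, b = sin(fδ)/sin δ ≈ 0.884.
p = a·p₁ + b·p₂ ≈ (-0.410, 0.567, 0.714); φ = arcsin(p_z) ≈ 45.58°, λ = atan2(p_y, p_x) ≈ 125.84°.

≈ 46°N, 126°E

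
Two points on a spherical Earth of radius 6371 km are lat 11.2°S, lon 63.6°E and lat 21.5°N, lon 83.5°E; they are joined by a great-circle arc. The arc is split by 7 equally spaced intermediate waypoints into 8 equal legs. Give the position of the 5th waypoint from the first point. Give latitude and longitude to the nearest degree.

Convert each endpoint to a unit vector on the sphere (x = cos φ cos λ, y = cos φ sin λ, z = sin φ).
The central angle between the endpoints is δ = arccos(p₁·p₂) ≈ 0.665 rad (38.1°).
Interpolate at f = 5/8 with slerp weights a = sin((1−f)δ)/sin δ ≈ 0.400, b = sin(fδ)/sin δ ≈ 0.654.
p = a·p₁ + b·p₂ ≈ (0.243, 0.956, 0.162); φ = arcsin(p_z) ≈ 9.33°, λ = atan2(p_y, p_x) ≈ 75.72°.

≈ lat 9°N, lon 76°E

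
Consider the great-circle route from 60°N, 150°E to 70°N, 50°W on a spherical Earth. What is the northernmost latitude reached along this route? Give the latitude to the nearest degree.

≈ 86°N

The great circle lies in the plane with unit normal n̂ = (p₁ × p₂)/|p₁ × p₂|.
Here n̂_z ≈ +0.077; the vertex latitude is φ_max = arccos|n̂_z| ≈ 85.6°.
Check via Clairaut: cos φ_max = |cos φ₁| · sin C = cos(60.0°)·sin(8.9°) ≈ 0.077, again giving ≈ 85.6°.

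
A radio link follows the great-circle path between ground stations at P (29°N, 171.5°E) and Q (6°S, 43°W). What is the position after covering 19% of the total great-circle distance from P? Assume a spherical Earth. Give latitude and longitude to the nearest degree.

From cos δ = sin φ₁ sin φ₂ + cos φ₁ cos φ₂ cos Δλ, the central angle is δ ≈ 2.446 rad (140.1°).
Interpolate at f = 0.19 with slerp weights a = sin((1−f)δ)/sin δ ≈ 1.431, b = sin(fδ)/sin δ ≈ 0.699.
p = a·p₁ + b·p₂ ≈ (-0.729, -0.289, 0.620); φ = arcsin(p_z) ≈ 38.35°, λ = atan2(p_y, p_x) ≈ -158.36°.

≈ (38°N, 158°W)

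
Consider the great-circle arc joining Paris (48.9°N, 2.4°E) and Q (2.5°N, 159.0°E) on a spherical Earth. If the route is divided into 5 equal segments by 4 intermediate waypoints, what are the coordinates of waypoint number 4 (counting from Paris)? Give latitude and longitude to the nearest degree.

Write both endpoints as unit vectors p₁, p₂ with components (cos φ cos λ, cos φ sin λ, sin φ).
The central angle between the endpoints is δ = arccos(p₁·p₂) ≈ 2.177 rad (124.7°).
Interpolate at f = 4/5 with slerp weights a = sin((1−f)δ)/sin δ ≈ 0.513, b = sin(fδ)/sin δ ≈ 1.199.
p = a·p₁ + b·p₂ ≈ (-0.781, 0.443, 0.439); φ = arcsin(p_z) ≈ 26.05°, λ = atan2(p_y, p_x) ≈ 150.42°.

≈ (26°N, 150°E)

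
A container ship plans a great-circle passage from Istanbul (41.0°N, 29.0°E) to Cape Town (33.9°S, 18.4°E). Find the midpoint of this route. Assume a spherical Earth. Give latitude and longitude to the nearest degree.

Convert each endpoint to a unit vector on the sphere (x = cos φ cos λ, y = cos φ sin λ, z = sin φ).
The central angle between the endpoints is δ = arccos(p₁·p₂) ≈ 1.318 rad (75.5°).
Interpolate at f = 1/2 with slerp weights a = sin((1−f)δ)/sin δ ≈ 0.633, b = sin(fδ)/sin δ ≈ 0.633.
p = a·p₁ + b·p₂ ≈ (0.916, 0.397, 0.062); φ = arcsin(p_z) ≈ 3.57°, λ = atan2(p_y, p_x) ≈ 23.45°.

≈ (4°N, 23°E)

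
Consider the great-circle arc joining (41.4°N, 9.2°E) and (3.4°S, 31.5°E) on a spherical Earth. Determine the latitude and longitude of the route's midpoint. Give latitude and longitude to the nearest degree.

From cos δ = sin φ₁ sin φ₂ + cos φ₁ cos φ₂ cos Δλ, the central angle is δ ≈ 0.859 rad (49.2°).
Interpolate at f = 1/2 with slerp weights a = sin((1−f)δ)/sin δ ≈ 0.550, b = sin(fδ)/sin δ ≈ 0.550.
p = a·p₁ + b·p₂ ≈ (0.875, 0.353, 0.331); φ = arcsin(p_z) ≈ 19.33°, λ = atan2(p_y, p_x) ≈ 21.95°.

≈ (19°N, 22°E)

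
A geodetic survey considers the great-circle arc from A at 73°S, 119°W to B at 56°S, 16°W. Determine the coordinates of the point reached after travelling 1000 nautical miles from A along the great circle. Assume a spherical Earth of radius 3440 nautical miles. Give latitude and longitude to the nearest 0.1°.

≈ 74.3°S, 57.3°W

Write both endpoints as unit vectors p₁, p₂ with components (cos φ cos λ, cos φ sin λ, sin φ).
The central angle between the endpoints is δ = arccos(p₁·p₂) ≈ 0.714 rad (40.9°). The total great-circle distance is δ·R ≈ 0.714 × 3440 ≈ 2455 nmi, so the target fraction is f = 1000/2455 ≈ 0.407.
Interpolate at f ≈ 0.407 with slerp weights a = sin((1−f)δ)/sin δ ≈ 0.627, b = sin(fδ)/sin δ ≈ 0.438.
p = a·p₁ + b·p₂ ≈ (0.147, -0.228, -0.963); φ = arcsin(p_z) ≈ -74.28°, λ = atan2(p_y, p_x) ≈ -57.25°.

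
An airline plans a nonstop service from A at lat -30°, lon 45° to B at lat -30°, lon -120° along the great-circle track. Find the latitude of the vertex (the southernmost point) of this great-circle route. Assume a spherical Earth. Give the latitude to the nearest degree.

The great circle lies in the plane with unit normal n̂ = (p₁ × p₂)/|p₁ × p₂|.
Here n̂_z ≈ -0.221; the vertex latitude is φ_max = arccos|n̂_z| ≈ 77.3°.
Check via Clairaut: cos φ_max = |cos φ₁| · sin C = cos(30.0°)·sin(165.2°) ≈ 0.221, again giving ≈ 77.3°.

≈ -77°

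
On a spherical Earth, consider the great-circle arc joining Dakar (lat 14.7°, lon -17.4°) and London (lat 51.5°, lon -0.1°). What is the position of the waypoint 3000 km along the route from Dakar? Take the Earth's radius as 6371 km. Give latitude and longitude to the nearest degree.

Convert each endpoint to a unit vector on the sphere (x = cos φ cos λ, y = cos φ sin λ, z = sin φ).
The central angle between the endpoints is δ = arccos(p₁·p₂) ≈ 0.686 rad (39.3°). The total great-circle distance is δ·R ≈ 0.686 × 6371 ≈ 4373 km, so the target fraction is f = 3000/4373 ≈ 0.686.
Interpolate at f ≈ 0.686 with slerp weights a = sin((1−f)δ)/sin δ ≈ 0.338, b = sin(fδ)/sin δ ≈ 0.716.
p = a·p₁ + b·p₂ ≈ (0.757, -0.098, 0.646); φ = arcsin(p_z) ≈ 40.23°, λ = atan2(p_y, p_x) ≈ -7.41°.

≈ lat 40°, lon -7°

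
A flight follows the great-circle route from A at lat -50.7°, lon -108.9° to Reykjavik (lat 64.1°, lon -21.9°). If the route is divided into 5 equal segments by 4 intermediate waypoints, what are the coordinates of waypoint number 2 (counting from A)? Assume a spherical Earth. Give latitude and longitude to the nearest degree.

≈ lat -3°, lon -80°

Convert each endpoint to a unit vector on the sphere (x = cos φ cos λ, y = cos φ sin λ, z = sin φ).
The central angle between the endpoints is δ = arccos(p₁·p₂) ≈ 2.321 rad (133.0°).
Interpolate at f = 2/5 with slerp weights a = sin((1−f)δ)/sin δ ≈ 1.345, b = sin(fδ)/sin δ ≈ 1.094.
p = a·p₁ + b·p₂ ≈ (0.168, -0.984, -0.057); φ = arcsin(p_z) ≈ -3.24°, λ = atan2(p_y, p_x) ≈ -80.34°.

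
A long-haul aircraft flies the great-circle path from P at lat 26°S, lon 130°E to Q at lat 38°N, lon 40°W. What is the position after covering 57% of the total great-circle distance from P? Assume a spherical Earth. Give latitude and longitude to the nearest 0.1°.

≈ lat 51.9°N, lon 69.2°E

Write both endpoints as unit vectors p₁, p₂ with components (cos φ cos λ, cos φ sin λ, sin φ).
The central angle between the endpoints is δ = arccos(p₁·p₂) ≈ 2.886 rad (165.3°).
Interpolate at f = 0.57 with slerp weights a = sin((1−f)δ)/sin δ ≈ 3.735, b = sin(fδ)/sin δ ≈ 3.937.
p = a·p₁ + b·p₂ ≈ (0.219, 0.577, 0.787); φ = arcsin(p_z) ≈ 51.88°, λ = atan2(p_y, p_x) ≈ 69.23°.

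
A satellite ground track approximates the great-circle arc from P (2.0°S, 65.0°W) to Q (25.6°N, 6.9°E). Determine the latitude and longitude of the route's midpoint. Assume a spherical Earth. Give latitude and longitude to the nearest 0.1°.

≈ (14.5°N, 31.2°W)

From cos δ = sin φ₁ sin φ₂ + cos φ₁ cos φ₂ cos Δλ, the central angle is δ ≈ 1.303 rad (74.6°).
Interpolate at f = 1/2 with slerp weights a = sin((1−f)δ)/sin δ ≈ 0.629, b = sin(fδ)/sin δ ≈ 0.629.
p = a·p₁ + b·p₂ ≈ (0.828, -0.501, 0.250); φ = arcsin(p_z) ≈ 14.46°, λ = atan2(p_y, p_x) ≈ -31.18°.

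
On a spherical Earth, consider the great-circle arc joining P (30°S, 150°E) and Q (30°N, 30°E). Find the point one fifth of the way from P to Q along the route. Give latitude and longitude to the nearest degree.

The haversine formula gives a central angle δ ≈ 2.246 rad (128.7°) between the endpoints.
Interpolate at f = 1/5 with slerp weights a = sin((1−f)δ)/sin δ ≈ 1.248, b = sin(fδ)/sin δ ≈ 0.556.
p = a·p₁ + b·p₂ ≈ (-0.519, 0.781, -0.346); φ = arcsin(p_z) ≈ -20.25°, λ = atan2(p_y, p_x) ≈ 123.60°.

≈ (20°S, 124°E)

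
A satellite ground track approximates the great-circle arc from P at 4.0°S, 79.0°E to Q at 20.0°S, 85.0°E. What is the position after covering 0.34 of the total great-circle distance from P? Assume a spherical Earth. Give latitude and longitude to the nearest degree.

Convert each endpoint to a unit vector on the sphere (x = cos φ cos λ, y = cos φ sin λ, z = sin φ).
The central angle between the endpoints is δ = arccos(p₁·p₂) ≈ 0.297 rad (17.0°).
Interpolate at f = 0.34 with slerp weights a = sin((1−f)δ)/sin δ ≈ 0.666, b = sin(fδ)/sin δ ≈ 0.344.
p = a·p₁ + b·p₂ ≈ (0.155, 0.974, -0.164); φ = arcsin(p_z) ≈ -9.45°, λ = atan2(p_y, p_x) ≈ 80.97°.

≈ 9°S, 81°E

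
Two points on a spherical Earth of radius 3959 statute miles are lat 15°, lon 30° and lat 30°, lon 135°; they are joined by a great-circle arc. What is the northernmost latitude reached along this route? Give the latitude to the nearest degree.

The great circle lies in the plane with unit normal n̂ = (p₁ × p₂)/|p₁ × p₂|.
Here n̂_z ≈ +0.811; the vertex latitude is φ_max = arccos|n̂_z| ≈ 35.8°.
Check via Clairaut: cos φ_max = |cos φ₁| · sin C = cos(15.0°)·sin(57.1°) ≈ 0.811, again giving ≈ 35.8°.

≈ 36°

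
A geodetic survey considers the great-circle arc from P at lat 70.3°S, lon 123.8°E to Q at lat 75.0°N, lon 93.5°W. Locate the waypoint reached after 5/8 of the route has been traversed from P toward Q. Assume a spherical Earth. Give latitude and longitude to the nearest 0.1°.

Convert each endpoint to a unit vector on the sphere (x = cos φ cos λ, y = cos φ sin λ, z = sin φ).
The central angle between the endpoints is δ = arccos(p₁·p₂) ≈ 2.935 rad (168.2°).
Interpolate at f = 5/8 with slerp weights a = sin((1−f)δ)/sin δ ≈ 4.352, b = sin(fδ)/sin δ ≈ 4.713.
p = a·p₁ + b·p₂ ≈ (-0.891, 0.002, 0.455); φ = arcsin(p_z) ≈ 27.05°, λ = atan2(p_y, p_x) ≈ 179.89°.

≈ lat 27.1°N, lon 179.9°E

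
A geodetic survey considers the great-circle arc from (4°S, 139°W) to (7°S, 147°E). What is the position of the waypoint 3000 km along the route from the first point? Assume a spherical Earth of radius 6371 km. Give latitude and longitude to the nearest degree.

≈ (6°S, 166°W)

From cos δ = sin φ₁ sin φ₂ + cos φ₁ cos φ₂ cos Δλ, the central angle is δ ≈ 1.286 rad (73.7°). The total great-circle distance is δ·R ≈ 1.286 × 6371 ≈ 8190 km, so the target fraction is f = 3000/8190 ≈ 0.366.
Interpolate at f ≈ 0.366 with slerp weights a = sin((1−f)δ)/sin δ ≈ 0.758, b = sin(fδ)/sin δ ≈ 0.473.
p = a·p₁ + b·p₂ ≈ (-0.964, -0.241, -0.111); φ = arcsin(p_z) ≈ -6.34°, λ = atan2(p_y, p_x) ≈ -165.99°.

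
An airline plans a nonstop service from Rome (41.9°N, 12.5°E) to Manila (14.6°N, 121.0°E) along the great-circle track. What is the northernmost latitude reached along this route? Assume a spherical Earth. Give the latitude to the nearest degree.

≈ 47°N

The great circle lies in the plane with unit normal n̂ = (p₁ × p₂)/|p₁ × p₂|.
Here n̂_z ≈ +0.684; the vertex latitude is φ_max = arccos|n̂_z| ≈ 46.8°.
Check via Clairaut: cos φ_max = |cos φ₁| · sin C = cos(41.9°)·sin(66.8°) ≈ 0.684, again giving ≈ 46.8°.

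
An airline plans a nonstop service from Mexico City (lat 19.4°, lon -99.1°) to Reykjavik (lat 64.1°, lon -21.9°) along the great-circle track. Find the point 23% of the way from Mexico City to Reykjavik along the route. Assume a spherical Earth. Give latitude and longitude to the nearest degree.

Write both endpoints as unit vectors p₁, p₂ with components (cos φ cos λ, cos φ sin λ, sin φ).
The central angle between the endpoints is δ = arccos(p₁·p₂) ≈ 1.170 rad (67.0°).
Interpolate at f = 0.23 with slerp weights a = sin((1−f)δ)/sin δ ≈ 0.851, b = sin(fδ)/sin δ ≈ 0.289.
p = a·p₁ + b·p₂ ≈ (-0.010, -0.840, 0.543); φ = arcsin(p_z) ≈ 32.86°, λ = atan2(p_y, p_x) ≈ -90.68°.

≈ lat 33°, lon -91°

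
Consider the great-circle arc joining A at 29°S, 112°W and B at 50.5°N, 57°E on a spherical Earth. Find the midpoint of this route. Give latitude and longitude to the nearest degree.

Write both endpoints as unit vectors p₁, p₂ with components (cos φ cos λ, cos φ sin λ, sin φ).
The central angle between the endpoints is δ = arccos(p₁·p₂) ≈ 2.739 rad (157.0°).
Interpolate at f = 1/2 with slerp weights a = sin((1−f)δ)/sin δ ≈ 2.503, b = sin(fδ)/sin δ ≈ 2.503.
p = a·p₁ + b·p₂ ≈ (0.047, -0.695, 0.718); φ = arcsin(p_z) ≈ 45.88°, λ = atan2(p_y, p_x) ≈ -86.12°.

≈ 46°N, 86°W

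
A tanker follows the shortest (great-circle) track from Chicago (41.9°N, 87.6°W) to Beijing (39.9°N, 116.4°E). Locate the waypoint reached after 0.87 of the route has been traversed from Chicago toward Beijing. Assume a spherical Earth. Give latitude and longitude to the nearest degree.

≈ (52°N, 122°E)

From cos δ = sin φ₁ sin φ₂ + cos φ₁ cos φ₂ cos Δλ, the central angle is δ ≈ 1.664 rad (95.4°).
Interpolate at f = 0.87 with slerp weights a = sin((1−f)δ)/sin δ ≈ 0.216, b = sin(fδ)/sin δ ≈ 0.997.
p = a·p₁ + b·p₂ ≈ (-0.333, 0.525, 0.783); φ = arcsin(p_z) ≈ 51.57°, λ = atan2(p_y, p_x) ≈ 122.43°.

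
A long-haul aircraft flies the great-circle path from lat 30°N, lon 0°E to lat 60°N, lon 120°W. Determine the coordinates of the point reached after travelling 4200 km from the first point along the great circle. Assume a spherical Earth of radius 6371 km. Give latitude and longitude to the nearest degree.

≈ lat 61°N, lon 34°W

The haversine formula gives a central angle δ ≈ 1.353 rad (77.5°) between the endpoints. The total great-circle distance is δ·R ≈ 1.353 × 6371 ≈ 8617 km, so the target fraction is f = 4200/8617 ≈ 0.487.
Interpolate at f ≈ 0.487 with slerp weights a = sin((1−f)δ)/sin δ ≈ 0.655, b = sin(fδ)/sin δ ≈ 0.627.
p = a·p₁ + b·p₂ ≈ (0.410, -0.272, 0.871); φ = arcsin(p_z) ≈ 60.53°, λ = atan2(p_y, p_x) ≈ -33.52°.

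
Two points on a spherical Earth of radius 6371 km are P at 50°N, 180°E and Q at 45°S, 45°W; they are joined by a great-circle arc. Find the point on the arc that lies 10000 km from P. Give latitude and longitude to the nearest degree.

Write both endpoints as unit vectors p₁, p₂ with components (cos φ cos λ, cos φ sin λ, sin φ).
The central angle between the endpoints is δ = arccos(p₁·p₂) ≈ 2.612 rad (149.7°). The total great-circle distance is δ·R ≈ 2.612 × 6371 ≈ 16642 km, so the target fraction is f = 10000/16642 ≈ 0.601.
Interpolate at f ≈ 0.601 with slerp weights a = sin((1−f)δ)/sin δ ≈ 1.710, b = sin(fδ)/sin δ ≈ 1.980.
p = a·p₁ + b·p₂ ≈ (-0.109, -0.990, -0.090); φ = arcsin(p_z) ≈ -5.17°, λ = atan2(p_y, p_x) ≈ -96.29°.

≈ 5°S, 96°W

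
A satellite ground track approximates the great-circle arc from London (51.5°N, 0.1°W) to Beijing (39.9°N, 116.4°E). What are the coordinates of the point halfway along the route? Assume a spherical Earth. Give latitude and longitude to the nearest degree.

Write both endpoints as unit vectors p₁, p₂ with components (cos φ cos λ, cos φ sin λ, sin φ).
The central angle between the endpoints is δ = arccos(p₁·p₂) ≈ 1.278 rad (73.2°).
Interpolate at f = 1/2 with slerp weights a = sin((1−f)δ)/sin δ ≈ 0.623, b = sin(fδ)/sin δ ≈ 0.623.
p = a·p₁ + b·p₂ ≈ (0.175, 0.427, 0.887); φ = arcsin(p_z) ≈ 62.49°, λ = atan2(p_y, p_x) ≈ 67.70°.

≈ 62°N, 68°E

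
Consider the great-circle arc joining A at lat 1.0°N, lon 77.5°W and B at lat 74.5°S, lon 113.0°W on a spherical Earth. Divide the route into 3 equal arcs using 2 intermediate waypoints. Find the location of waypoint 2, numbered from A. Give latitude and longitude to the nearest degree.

≈ lat 50°S, lon 89°W

From cos δ = sin φ₁ sin φ₂ + cos φ₁ cos φ₂ cos Δλ, the central angle is δ ≈ 1.369 rad (78.4°).
Interpolate at f = 2/3 with slerp weights a = sin((1−f)δ)/sin δ ≈ 0.450, b = sin(fδ)/sin δ ≈ 0.807.
p = a·p₁ + b·p₂ ≈ (0.013, -0.638, -0.770); φ = arcsin(p_z) ≈ -50.38°, λ = atan2(p_y, p_x) ≈ -88.83°.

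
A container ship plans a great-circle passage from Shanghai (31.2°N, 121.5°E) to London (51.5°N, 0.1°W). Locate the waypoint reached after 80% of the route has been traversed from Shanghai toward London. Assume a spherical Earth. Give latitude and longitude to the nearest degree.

From cos δ = sin φ₁ sin φ₂ + cos φ₁ cos φ₂ cos Δλ, the central angle is δ ≈ 1.444 rad (82.7°).
Interpolate at f = 0.80 with slerp weights a = sin((1−f)δ)/sin δ ≈ 0.287, b = sin(fδ)/sin δ ≈ 0.922.
p = a·p₁ + b·p₂ ≈ (0.446, 0.208, 0.871); φ = arcsin(p_z) ≈ 60.52°, λ = atan2(p_y, p_x) ≈ 25.05°.

≈ 61°N, 25°E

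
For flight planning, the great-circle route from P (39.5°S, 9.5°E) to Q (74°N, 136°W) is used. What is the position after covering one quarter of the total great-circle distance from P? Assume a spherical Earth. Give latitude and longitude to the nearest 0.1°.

From cos δ = sin φ₁ sin φ₂ + cos φ₁ cos φ₂ cos Δλ, the central angle is δ ≈ 2.476 rad (141.9°).
Interpolate at f = 1/4 with slerp weights a = sin((1−f)δ)/sin δ ≈ 1.554, b = sin(fδ)/sin δ ≈ 0.940.
p = a·p₁ + b·p₂ ≈ (0.996, 0.018, -0.085); φ = arcsin(p_z) ≈ -4.87°, λ = atan2(p_y, p_x) ≈ 1.03°.

≈ (4.9°S, 1.0°E)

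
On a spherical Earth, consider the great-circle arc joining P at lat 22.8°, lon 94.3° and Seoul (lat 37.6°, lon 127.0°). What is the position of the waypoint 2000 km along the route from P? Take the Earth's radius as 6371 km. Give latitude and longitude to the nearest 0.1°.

≈ lat 32.2°, lon 111.6°

From cos δ = sin φ₁ sin φ₂ + cos φ₁ cos φ₂ cos Δλ, the central angle is δ ≈ 0.553 rad (31.7°). The total great-circle distance is δ·R ≈ 0.553 × 6371 ≈ 3522 km, so the target fraction is f = 2000/3522 ≈ 0.568.
Interpolate at f ≈ 0.568 with slerp weights a = sin((1−f)δ)/sin δ ≈ 0.451, b = sin(fδ)/sin δ ≈ 0.588.
p = a·p₁ + b·p₂ ≈ (-0.312, 0.786, 0.533); φ = arcsin(p_z) ≈ 32.24°, λ = atan2(p_y, p_x) ≈ 111.61°.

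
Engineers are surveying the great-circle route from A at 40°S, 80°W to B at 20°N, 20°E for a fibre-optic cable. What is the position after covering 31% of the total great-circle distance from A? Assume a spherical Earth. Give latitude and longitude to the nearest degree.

≈ 27°S, 41°W

Write both endpoints as unit vectors p₁, p₂ with components (cos φ cos λ, cos φ sin λ, sin φ).
The central angle between the endpoints is δ = arccos(p₁·p₂) ≈ 1.923 rad (110.2°).
Interpolate at f = 0.31 with slerp weights a = sin((1−f)δ)/sin δ ≈ 1.034, b = sin(fδ)/sin δ ≈ 0.598.
p = a·p₁ + b·p₂ ≈ (0.666, -0.588, -0.460); φ = arcsin(p_z) ≈ -27.38°, λ = atan2(p_y, p_x) ≈ -41.44°.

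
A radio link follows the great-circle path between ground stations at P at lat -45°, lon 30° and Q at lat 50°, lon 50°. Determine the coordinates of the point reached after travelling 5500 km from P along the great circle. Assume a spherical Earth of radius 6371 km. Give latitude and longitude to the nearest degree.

≈ lat 4°, lon 40°

Write both endpoints as unit vectors p₁, p₂ with components (cos φ cos λ, cos φ sin λ, sin φ).
The central angle between the endpoints is δ = arccos(p₁·p₂) ≈ 1.686 rad (96.6°). The total great-circle distance is δ·R ≈ 1.686 × 6371 ≈ 10739 km, so the target fraction is f = 5500/10739 ≈ 0.512.
Interpolate at f ≈ 0.512 with slerp weights a = sin((1−f)δ)/sin δ ≈ 0.738, b = sin(fδ)/sin δ ≈ 0.765.
p = a·p₁ + b·p₂ ≈ (0.768, 0.637, 0.064); φ = arcsin(p_z) ≈ 3.70°, λ = atan2(p_y, p_x) ≈ 39.70°.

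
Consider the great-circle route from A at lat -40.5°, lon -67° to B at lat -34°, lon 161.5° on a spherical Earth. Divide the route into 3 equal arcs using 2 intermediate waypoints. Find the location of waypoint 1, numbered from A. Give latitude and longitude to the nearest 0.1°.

From cos δ = sin φ₁ sin φ₂ + cos φ₁ cos φ₂ cos Δλ, the central angle is δ ≈ 1.625 rad (93.1°).
Interpolate at f = 1/3 with slerp weights a = sin((1−f)δ)/sin δ ≈ 0.885, b = sin(fδ)/sin δ ≈ 0.516.
p = a·p₁ + b·p₂ ≈ (-0.143, -0.484, -0.864); φ = arcsin(p_z) ≈ -59.71°, λ = atan2(p_y, p_x) ≈ -106.48°.

≈ lat -59.7°, lon -106.5°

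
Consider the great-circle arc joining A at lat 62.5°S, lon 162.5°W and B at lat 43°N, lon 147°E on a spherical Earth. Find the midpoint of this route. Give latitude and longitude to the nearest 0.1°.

Convert each endpoint to a unit vector on the sphere (x = cos φ cos λ, y = cos φ sin λ, z = sin φ).
The central angle between the endpoints is δ = arccos(p₁·p₂) ≈ 1.972 rad (113.0°).
Interpolate at f = 1/2 with slerp weights a = sin((1−f)δ)/sin δ ≈ 0.905, b = sin(fδ)/sin δ ≈ 0.905.
p = a·p₁ + b·p₂ ≈ (-0.954, 0.235, -0.186); φ = arcsin(p_z) ≈ -10.70°, λ = atan2(p_y, p_x) ≈ 166.17°.

≈ lat 10.7°S, lon 166.2°E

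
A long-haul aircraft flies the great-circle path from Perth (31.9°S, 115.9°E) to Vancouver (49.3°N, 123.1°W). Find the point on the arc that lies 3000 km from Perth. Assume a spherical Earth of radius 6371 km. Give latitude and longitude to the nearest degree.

≈ 13°S, 137°E

The haversine formula gives a central angle δ ≈ 2.326 rad (133.3°) between the endpoints. The total great-circle distance is δ·R ≈ 2.326 × 6371 ≈ 14822 km, so the target fraction is f = 3000/14822 ≈ 0.202.
Interpolate at f ≈ 0.202 with slerp weights a = sin((1−f)δ)/sin δ ≈ 1.319, b = sin(fδ)/sin δ ≈ 0.623.
p = a·p₁ + b·p₂ ≈ (-0.711, 0.667, -0.224); φ = arcsin(p_z) ≈ -12.96°, λ = atan2(p_y, p_x) ≈ 136.85°.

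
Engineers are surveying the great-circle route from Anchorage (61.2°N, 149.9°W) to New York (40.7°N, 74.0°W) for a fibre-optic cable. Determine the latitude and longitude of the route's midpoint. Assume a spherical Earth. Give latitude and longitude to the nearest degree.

≈ 57°N, 102°W

The haversine formula gives a central angle δ ≈ 0.849 rad (48.7°) between the endpoints.
Interpolate at f = 1/2 with slerp weights a = sin((1−f)δ)/sin δ ≈ 0.549, b = sin(fδ)/sin δ ≈ 0.549.
p = a·p₁ + b·p₂ ≈ (-0.114, -0.532, 0.839); φ = arcsin(p_z) ≈ 57.00°, λ = atan2(p_y, p_x) ≈ -102.09°.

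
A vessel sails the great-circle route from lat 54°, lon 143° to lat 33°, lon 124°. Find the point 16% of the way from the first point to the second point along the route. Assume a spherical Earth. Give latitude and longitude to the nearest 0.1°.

≈ lat 50.9°, lon 138.9°

From cos δ = sin φ₁ sin φ₂ + cos φ₁ cos φ₂ cos Δλ, the central angle is δ ≈ 0.435 rad (24.9°).
Interpolate at f = 0.16 with slerp weights a = sin((1−f)δ)/sin δ ≈ 0.848, b = sin(fδ)/sin δ ≈ 0.165.
p = a·p₁ + b·p₂ ≈ (-0.475, 0.415, 0.776); φ = arcsin(p_z) ≈ 50.88°, λ = atan2(p_y, p_x) ≈ 138.90°.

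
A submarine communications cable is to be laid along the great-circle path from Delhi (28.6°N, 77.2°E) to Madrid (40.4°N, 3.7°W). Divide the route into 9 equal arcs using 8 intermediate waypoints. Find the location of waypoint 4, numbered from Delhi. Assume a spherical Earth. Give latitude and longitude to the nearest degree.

≈ 41°N, 45°E

The haversine formula gives a central angle δ ≈ 1.142 rad (65.4°) between the endpoints.
Interpolate at f = 4/9 with slerp weights a = sin((1−f)δ)/sin δ ≈ 0.652, b = sin(fδ)/sin δ ≈ 0.534.
p = a·p₁ + b·p₂ ≈ (0.533, 0.532, 0.658); φ = arcsin(p_z) ≈ 41.17°, λ = atan2(p_y, p_x) ≈ 44.94°.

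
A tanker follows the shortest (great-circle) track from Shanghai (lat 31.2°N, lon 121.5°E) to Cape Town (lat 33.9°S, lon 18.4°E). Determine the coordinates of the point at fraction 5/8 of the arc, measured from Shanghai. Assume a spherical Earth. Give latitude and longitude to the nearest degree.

Convert each endpoint to a unit vector on the sphere (x = cos φ cos λ, y = cos φ sin λ, z = sin φ).
The central angle between the endpoints is δ = arccos(p₁·p₂) ≈ 2.037 rad (116.7°).
Interpolate at f = 5/8 with slerp weights a = sin((1−f)δ)/sin δ ≈ 0.775, b = sin(fδ)/sin δ ≈ 1.071.
p = a·p₁ + b·p₂ ≈ (0.497, 0.845, -0.196); φ = arcsin(p_z) ≈ -11.29°, λ = atan2(p_y, p_x) ≈ 59.55°.

≈ lat 11°S, lon 60°E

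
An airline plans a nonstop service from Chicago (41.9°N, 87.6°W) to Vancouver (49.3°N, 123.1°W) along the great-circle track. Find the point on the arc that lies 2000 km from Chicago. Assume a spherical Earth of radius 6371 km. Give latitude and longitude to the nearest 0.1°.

From cos δ = sin φ₁ sin φ₂ + cos φ₁ cos φ₂ cos Δλ, the central angle is δ ≈ 0.448 rad (25.7°). The total great-circle distance is δ·R ≈ 0.448 × 6371 ≈ 2852 km, so the target fraction is f = 2000/2852 ≈ 0.701.
Interpolate at f ≈ 0.701 with slerp weights a = sin((1−f)δ)/sin δ ≈ 0.308, b = sin(fδ)/sin δ ≈ 0.713.
p = a·p₁ + b·p₂ ≈ (-0.244, -0.619, 0.747); φ = arcsin(p_z) ≈ 48.29°, λ = atan2(p_y, p_x) ≈ -111.55°.

≈ 48.3°N, 111.6°W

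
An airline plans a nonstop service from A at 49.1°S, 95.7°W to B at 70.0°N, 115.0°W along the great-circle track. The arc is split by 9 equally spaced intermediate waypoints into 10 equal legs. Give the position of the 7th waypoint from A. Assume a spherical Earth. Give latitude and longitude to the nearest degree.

≈ 34°N, 105°W

Convert each endpoint to a unit vector on the sphere (x = cos φ cos λ, y = cos φ sin λ, z = sin φ).
The central angle between the endpoints is δ = arccos(p₁·p₂) ≈ 2.093 rad (119.9°).
Interpolate at f = 7/10 with slerp weights a = sin((1−f)δ)/sin δ ≈ 0.678, b = sin(fδ)/sin δ ≈ 1.147.
p = a·p₁ + b·p₂ ≈ (-0.210, -0.797, 0.566); φ = arcsin(p_z) ≈ 34.46°, λ = atan2(p_y, p_x) ≈ -104.75°.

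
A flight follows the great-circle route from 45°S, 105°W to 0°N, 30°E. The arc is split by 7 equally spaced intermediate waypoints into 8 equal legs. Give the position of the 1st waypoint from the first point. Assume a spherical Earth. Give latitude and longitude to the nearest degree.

≈ 52°S, 85°W

Convert each endpoint to a unit vector on the sphere (x = cos φ cos λ, y = cos φ sin λ, z = sin φ).
The central angle between the endpoints is δ = arccos(p₁·p₂) ≈ 2.094 rad (120.0°).
Interpolate at f = 1/8 with slerp weights a = sin((1−f)δ)/sin δ ≈ 1.115, b = sin(fδ)/sin δ ≈ 0.299.
p = a·p₁ + b·p₂ ≈ (0.055, -0.612, -0.789); φ = arcsin(p_z) ≈ -52.06°, λ = atan2(p_y, p_x) ≈ -84.90°.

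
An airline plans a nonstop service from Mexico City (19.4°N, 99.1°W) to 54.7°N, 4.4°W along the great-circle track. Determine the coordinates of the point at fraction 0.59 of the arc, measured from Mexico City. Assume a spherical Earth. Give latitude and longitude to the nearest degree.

≈ 51°N, 57°W

Convert each endpoint to a unit vector on the sphere (x = cos φ cos λ, y = cos φ sin λ, z = sin φ).
The central angle between the endpoints is δ = arccos(p₁·p₂) ≈ 1.342 rad (76.9°).
Interpolate at f = 0.59 with slerp weights a = sin((1−f)δ)/sin δ ≈ 0.537, b = sin(fδ)/sin δ ≈ 0.731.
p = a·p₁ + b·p₂ ≈ (0.341, -0.532, 0.775); φ = arcsin(p_z) ≈ 50.78°, λ = atan2(p_y, p_x) ≈ -57.37°.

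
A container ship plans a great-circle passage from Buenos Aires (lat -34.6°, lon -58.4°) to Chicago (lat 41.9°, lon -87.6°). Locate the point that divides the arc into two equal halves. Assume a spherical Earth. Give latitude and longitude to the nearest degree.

The haversine formula gives a central angle δ ≈ 1.415 rad (81.0°) between the endpoints.
Interpolate at f = 1/2 with slerp weights a = sin((1−f)δ)/sin δ ≈ 0.658, b = sin(fδ)/sin δ ≈ 0.658.
p = a·p₁ + b·p₂ ≈ (0.304, -0.950, 0.066); φ = arcsin(p_z) ≈ 3.77°, λ = atan2(p_y, p_x) ≈ -72.25°.

≈ lat 4°, lon -72°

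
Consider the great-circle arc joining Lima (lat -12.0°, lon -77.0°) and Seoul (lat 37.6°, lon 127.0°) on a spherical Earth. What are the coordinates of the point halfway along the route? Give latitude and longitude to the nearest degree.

≈ lat 44°, lon -129°

The haversine formula gives a central angle δ ≈ 2.559 rad (146.6°) between the endpoints.
Interpolate at f = 1/2 with slerp weights a = sin((1−f)δ)/sin δ ≈ 1.740, b = sin(fδ)/sin δ ≈ 1.740.
p = a·p₁ + b·p₂ ≈ (-0.447, -0.557, 0.700); φ = arcsin(p_z) ≈ 44.41°, λ = atan2(p_y, p_x) ≈ -128.72°.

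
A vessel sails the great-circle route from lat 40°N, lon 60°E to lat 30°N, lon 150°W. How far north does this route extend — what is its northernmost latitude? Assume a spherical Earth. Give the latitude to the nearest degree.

≈ 70°N

The great circle lies in the plane with unit normal n̂ = (p₁ × p₂)/|p₁ × p₂|.
Here n̂_z ≈ +0.343; the vertex latitude is φ_max = arccos|n̂_z| ≈ 69.9°.
Check via Clairaut: cos φ_max = |cos φ₁| · sin C = cos(40.0°)·sin(26.6°) ≈ 0.343, again giving ≈ 69.9°.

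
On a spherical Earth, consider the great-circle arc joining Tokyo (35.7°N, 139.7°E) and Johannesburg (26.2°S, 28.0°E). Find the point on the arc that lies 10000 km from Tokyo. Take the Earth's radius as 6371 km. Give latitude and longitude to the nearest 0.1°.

≈ 9.0°S, 56.3°E

Convert each endpoint to a unit vector on the sphere (x = cos φ cos λ, y = cos φ sin λ, z = sin φ).
The central angle between the endpoints is δ = arccos(p₁·p₂) ≈ 2.126 rad (121.8°). The total great-circle distance is δ·R ≈ 2.126 × 6371 ≈ 13544 km, so the target fraction is f = 10000/13544 ≈ 0.738.
Interpolate at f ≈ 0.738 with slerp weights a = sin((1−f)δ)/sin δ ≈ 0.621, b = sin(fδ)/sin δ ≈ 1.177.
p = a·p₁ + b·p₂ ≈ (0.547, 0.822, -0.157); φ = arcsin(p_z) ≈ -9.03°, λ = atan2(p_y, p_x) ≈ 56.34°.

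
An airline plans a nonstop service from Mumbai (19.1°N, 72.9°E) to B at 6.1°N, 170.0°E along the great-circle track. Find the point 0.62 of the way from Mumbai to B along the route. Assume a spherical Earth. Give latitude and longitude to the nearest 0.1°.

≈ 16.5°N, 134.8°E

From cos δ = sin φ₁ sin φ₂ + cos φ₁ cos φ₂ cos Δλ, the central angle is δ ≈ 1.652 rad (94.7°).
Interpolate at f = 0.62 with slerp weights a = sin((1−f)δ)/sin δ ≈ 0.589, b = sin(fδ)/sin δ ≈ 0.857.
p = a·p₁ + b·p₂ ≈ (-0.676, 0.680, 0.284); φ = arcsin(p_z) ≈ 16.50°, λ = atan2(p_y, p_x) ≈ 134.80°.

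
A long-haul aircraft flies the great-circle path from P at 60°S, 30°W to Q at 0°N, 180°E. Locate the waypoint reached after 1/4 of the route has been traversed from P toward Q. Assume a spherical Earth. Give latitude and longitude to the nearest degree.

≈ 74°S, 102°W

Convert each endpoint to a unit vector on the sphere (x = cos φ cos λ, y = cos φ sin λ, z = sin φ).
The central angle between the endpoints is δ = arccos(p₁·p₂) ≈ 2.019 rad (115.7°).
Interpolate at f = 1/4 with slerp weights a = sin((1−f)δ)/sin δ ≈ 1.108, b = sin(fδ)/sin δ ≈ 0.536.
p = a·p₁ + b·p₂ ≈ (-0.057, -0.277, -0.959); φ = arcsin(p_z) ≈ -73.58°, λ = atan2(p_y, p_x) ≈ -101.59°.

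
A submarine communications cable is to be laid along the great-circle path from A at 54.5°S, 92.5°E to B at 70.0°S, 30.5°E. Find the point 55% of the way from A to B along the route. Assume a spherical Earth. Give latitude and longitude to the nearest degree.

≈ 66°S, 67°E

The haversine formula gives a central angle δ ≈ 0.539 rad (30.9°) between the endpoints.
Interpolate at f = 0.55 with slerp weights a = sin((1−f)δ)/sin δ ≈ 0.468, b = sin(fδ)/sin δ ≈ 0.569.
p = a·p₁ + b·p₂ ≈ (0.156, 0.370, -0.916); φ = arcsin(p_z) ≈ -66.31°, λ = atan2(p_y, p_x) ≈ 67.17°.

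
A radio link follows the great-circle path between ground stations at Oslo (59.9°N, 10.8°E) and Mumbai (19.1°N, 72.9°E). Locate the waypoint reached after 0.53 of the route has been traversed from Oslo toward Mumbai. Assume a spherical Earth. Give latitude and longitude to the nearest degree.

Write both endpoints as unit vectors p₁, p₂ with components (cos φ cos λ, cos φ sin λ, sin φ).
The central angle between the endpoints is δ = arccos(p₁·p₂) ≈ 1.042 rad (59.7°).
Interpolate at f = 0.53 with slerp weights a = sin((1−f)δ)/sin δ ≈ 0.545, b = sin(fδ)/sin δ ≈ 0.608.
p = a·p₁ + b·p₂ ≈ (0.437, 0.600, 0.670); φ = arcsin(p_z) ≈ 42.07°, λ = atan2(p_y, p_x) ≈ 53.92°.

≈ (42°N, 54°E)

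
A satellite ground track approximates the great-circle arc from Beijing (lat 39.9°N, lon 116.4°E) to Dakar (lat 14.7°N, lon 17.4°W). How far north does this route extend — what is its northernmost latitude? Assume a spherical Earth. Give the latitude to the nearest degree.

The great circle lies in the plane with unit normal n̂ = (p₁ × p₂)/|p₁ × p₂|.
Here n̂_z ≈ -0.572; the vertex latitude is φ_max = arccos|n̂_z| ≈ 55.1°.
Check via Clairaut: cos φ_max = |cos φ₁| · sin C = cos(39.9°)·sin(48.2°) ≈ 0.572, again giving ≈ 55.1°.

≈ 55°N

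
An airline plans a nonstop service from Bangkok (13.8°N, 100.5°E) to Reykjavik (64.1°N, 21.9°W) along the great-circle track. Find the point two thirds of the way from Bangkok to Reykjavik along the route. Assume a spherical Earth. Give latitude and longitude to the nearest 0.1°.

≈ 64.6°N, 52.2°E

The haversine formula gives a central angle δ ≈ 1.584 rad (90.7°) between the endpoints.
Interpolate at f = 2/3 with slerp weights a = sin((1−f)δ)/sin δ ≈ 0.504, b = sin(fδ)/sin δ ≈ 0.870.
p = a·p₁ + b·p₂ ≈ (0.264, 0.339, 0.903); φ = arcsin(p_z) ≈ 64.56°, λ = atan2(p_y, p_x) ≈ 52.15°.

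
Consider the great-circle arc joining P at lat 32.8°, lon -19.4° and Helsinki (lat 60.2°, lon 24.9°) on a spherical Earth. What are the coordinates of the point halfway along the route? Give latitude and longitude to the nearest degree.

≈ lat 49°, lon -3°

Write both endpoints as unit vectors p₁, p₂ with components (cos φ cos λ, cos φ sin λ, sin φ).
The central angle between the endpoints is δ = arccos(p₁·p₂) ≈ 0.693 rad (39.7°).
Interpolate at f = 1/2 with slerp weights a = sin((1−f)δ)/sin δ ≈ 0.532, b = sin(fδ)/sin δ ≈ 0.532.
p = a·p₁ + b·p₂ ≈ (0.661, -0.037, 0.749); φ = arcsin(p_z) ≈ 48.53°, λ = atan2(p_y, p_x) ≈ -3.22°.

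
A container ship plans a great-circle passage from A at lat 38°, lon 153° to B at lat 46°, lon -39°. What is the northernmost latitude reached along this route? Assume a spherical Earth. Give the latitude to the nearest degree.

≈ 83°

The great circle lies in the plane with unit normal n̂ = (p₁ × p₂)/|p₁ × p₂|.
Here n̂_z ≈ +0.114; the vertex latitude is φ_max = arccos|n̂_z| ≈ 83.4°.
Check via Clairaut: cos φ_max = |cos φ₁| · sin C = cos(38.0°)·sin(8.3°) ≈ 0.114, again giving ≈ 83.4°.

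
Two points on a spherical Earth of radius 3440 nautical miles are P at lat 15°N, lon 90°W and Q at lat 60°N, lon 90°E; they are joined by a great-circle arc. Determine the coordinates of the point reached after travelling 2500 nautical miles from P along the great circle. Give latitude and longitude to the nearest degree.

Write both endpoints as unit vectors p₁, p₂ with components (cos φ cos λ, cos φ sin λ, sin φ).
The central angle between the endpoints is δ = arccos(p₁·p₂) ≈ 1.833 rad (105.0°). The total great-circle distance is δ·R ≈ 1.833 × 3440 ≈ 6304 nmi, so the target fraction is f = 2500/6304 ≈ 0.397.
Interpolate at f ≈ 0.397 with slerp weights a = sin((1−f)δ)/sin δ ≈ 0.925, b = sin(fδ)/sin δ ≈ 0.688.
p = a·p₁ + b·p₂ ≈ (0.000, -0.550, 0.835); φ = arcsin(p_z) ≈ 56.64°, λ = atan2(p_y, p_x) ≈ -90.00°.

≈ lat 57°N, lon 90°W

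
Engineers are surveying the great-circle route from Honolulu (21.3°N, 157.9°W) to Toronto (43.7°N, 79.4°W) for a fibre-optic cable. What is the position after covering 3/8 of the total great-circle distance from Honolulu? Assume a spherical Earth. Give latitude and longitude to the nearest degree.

≈ 36°N, 134°W

From cos δ = sin φ₁ sin φ₂ + cos φ₁ cos φ₂ cos Δλ, the central angle is δ ≈ 1.175 rad (67.3°).
Interpolate at f = 3/8 with slerp weights a = sin((1−f)δ)/sin δ ≈ 0.726, b = sin(fδ)/sin δ ≈ 0.462.
p = a·p₁ + b·p₂ ≈ (-0.566, -0.583, 0.583); φ = arcsin(p_z) ≈ 35.68°, λ = atan2(p_y, p_x) ≈ -134.12°.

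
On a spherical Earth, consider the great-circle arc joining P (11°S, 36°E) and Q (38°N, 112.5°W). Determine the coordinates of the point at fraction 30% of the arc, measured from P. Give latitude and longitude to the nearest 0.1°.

The haversine formula gives a central angle δ ≈ 2.461 rad (141.0°) between the endpoints.
Interpolate at f = 0.30 with slerp weights a = sin((1−f)δ)/sin δ ≈ 1.570, b = sin(fδ)/sin δ ≈ 1.069.
p = a·p₁ + b·p₂ ≈ (0.925, 0.128, 0.359); φ = arcsin(p_z) ≈ 21.01°, λ = atan2(p_y, p_x) ≈ 7.87°.

≈ (21.0°N, 7.9°E)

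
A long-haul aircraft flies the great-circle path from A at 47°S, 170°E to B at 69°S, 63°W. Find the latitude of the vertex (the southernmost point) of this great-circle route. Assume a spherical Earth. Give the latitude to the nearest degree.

The great circle lies in the plane with unit normal n̂ = (p₁ × p₂)/|p₁ × p₂|.
Here n̂_z ≈ +0.231; the vertex latitude is φ_max = arccos|n̂_z| ≈ 76.6°.
Check via Clairaut: cos φ_max = |cos φ₁| · sin C = cos(47.0°)·sin(160.2°) ≈ 0.231, again giving ≈ 76.6°.

≈ 77°S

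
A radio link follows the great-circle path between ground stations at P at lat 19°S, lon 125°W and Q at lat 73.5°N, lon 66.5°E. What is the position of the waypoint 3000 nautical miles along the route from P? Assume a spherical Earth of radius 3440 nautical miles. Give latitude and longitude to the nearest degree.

≈ lat 31°N, lon 129°W

The haversine formula gives a central angle δ ≈ 2.184 rad (125.1°) between the endpoints. The total great-circle distance is δ·R ≈ 2.184 × 3440 ≈ 7512 nmi, so the target fraction is f = 3000/7512 ≈ 0.399.
Interpolate at f ≈ 0.399 with slerp weights a = sin((1−f)δ)/sin δ ≈ 1.182, b = sin(fδ)/sin δ ≈ 0.936.
p = a·p₁ + b·p₂ ≈ (-0.535, -0.671, 0.513); φ = arcsin(p_z) ≈ 30.85°, λ = atan2(p_y, p_x) ≈ -128.54°.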